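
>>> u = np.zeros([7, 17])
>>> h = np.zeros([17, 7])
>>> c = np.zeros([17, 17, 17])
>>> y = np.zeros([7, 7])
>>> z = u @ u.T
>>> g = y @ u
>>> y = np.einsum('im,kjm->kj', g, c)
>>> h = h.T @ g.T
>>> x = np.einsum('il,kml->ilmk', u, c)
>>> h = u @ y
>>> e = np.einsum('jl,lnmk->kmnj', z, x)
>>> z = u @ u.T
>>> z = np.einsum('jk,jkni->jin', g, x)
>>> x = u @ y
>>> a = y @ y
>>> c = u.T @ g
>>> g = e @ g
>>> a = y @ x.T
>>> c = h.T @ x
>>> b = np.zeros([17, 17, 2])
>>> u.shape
(7, 17)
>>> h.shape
(7, 17)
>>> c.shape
(17, 17)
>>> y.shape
(17, 17)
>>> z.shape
(7, 17, 17)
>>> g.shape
(17, 17, 17, 17)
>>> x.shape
(7, 17)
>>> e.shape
(17, 17, 17, 7)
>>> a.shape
(17, 7)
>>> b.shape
(17, 17, 2)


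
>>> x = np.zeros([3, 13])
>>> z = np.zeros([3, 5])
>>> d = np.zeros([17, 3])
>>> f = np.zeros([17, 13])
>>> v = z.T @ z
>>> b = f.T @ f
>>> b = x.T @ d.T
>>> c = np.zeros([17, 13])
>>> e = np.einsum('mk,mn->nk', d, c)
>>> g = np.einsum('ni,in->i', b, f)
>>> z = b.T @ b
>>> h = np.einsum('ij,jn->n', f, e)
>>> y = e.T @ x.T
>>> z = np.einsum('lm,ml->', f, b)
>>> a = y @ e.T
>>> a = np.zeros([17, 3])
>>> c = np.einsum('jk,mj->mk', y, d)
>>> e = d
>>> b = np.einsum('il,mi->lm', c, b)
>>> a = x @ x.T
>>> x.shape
(3, 13)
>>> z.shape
()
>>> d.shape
(17, 3)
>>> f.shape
(17, 13)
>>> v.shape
(5, 5)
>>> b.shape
(3, 13)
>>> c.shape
(17, 3)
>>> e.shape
(17, 3)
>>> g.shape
(17,)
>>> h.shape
(3,)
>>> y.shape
(3, 3)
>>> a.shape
(3, 3)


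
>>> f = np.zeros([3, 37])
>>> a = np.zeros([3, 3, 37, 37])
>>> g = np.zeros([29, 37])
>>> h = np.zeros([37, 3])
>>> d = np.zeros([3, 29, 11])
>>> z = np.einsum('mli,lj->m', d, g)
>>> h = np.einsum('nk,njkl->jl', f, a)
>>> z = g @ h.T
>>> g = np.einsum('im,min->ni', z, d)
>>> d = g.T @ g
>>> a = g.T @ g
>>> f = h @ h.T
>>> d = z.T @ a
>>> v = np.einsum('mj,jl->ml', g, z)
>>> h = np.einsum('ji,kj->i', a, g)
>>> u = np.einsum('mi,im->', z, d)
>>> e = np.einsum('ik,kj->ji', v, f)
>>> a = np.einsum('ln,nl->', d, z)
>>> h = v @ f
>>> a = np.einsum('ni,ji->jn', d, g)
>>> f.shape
(3, 3)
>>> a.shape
(11, 3)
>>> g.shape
(11, 29)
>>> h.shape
(11, 3)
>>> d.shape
(3, 29)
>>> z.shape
(29, 3)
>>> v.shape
(11, 3)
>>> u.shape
()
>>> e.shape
(3, 11)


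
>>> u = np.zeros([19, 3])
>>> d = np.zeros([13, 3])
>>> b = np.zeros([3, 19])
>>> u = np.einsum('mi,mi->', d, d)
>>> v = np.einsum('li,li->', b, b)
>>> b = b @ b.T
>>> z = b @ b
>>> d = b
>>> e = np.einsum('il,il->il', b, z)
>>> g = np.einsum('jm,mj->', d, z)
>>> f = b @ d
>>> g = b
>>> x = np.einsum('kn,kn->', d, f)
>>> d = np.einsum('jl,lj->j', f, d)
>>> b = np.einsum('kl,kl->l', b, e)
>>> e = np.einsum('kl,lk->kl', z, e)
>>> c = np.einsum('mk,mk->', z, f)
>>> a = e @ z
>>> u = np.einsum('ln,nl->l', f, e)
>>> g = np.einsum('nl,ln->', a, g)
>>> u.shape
(3,)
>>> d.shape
(3,)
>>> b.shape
(3,)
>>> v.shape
()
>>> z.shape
(3, 3)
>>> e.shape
(3, 3)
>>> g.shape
()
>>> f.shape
(3, 3)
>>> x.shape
()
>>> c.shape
()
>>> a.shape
(3, 3)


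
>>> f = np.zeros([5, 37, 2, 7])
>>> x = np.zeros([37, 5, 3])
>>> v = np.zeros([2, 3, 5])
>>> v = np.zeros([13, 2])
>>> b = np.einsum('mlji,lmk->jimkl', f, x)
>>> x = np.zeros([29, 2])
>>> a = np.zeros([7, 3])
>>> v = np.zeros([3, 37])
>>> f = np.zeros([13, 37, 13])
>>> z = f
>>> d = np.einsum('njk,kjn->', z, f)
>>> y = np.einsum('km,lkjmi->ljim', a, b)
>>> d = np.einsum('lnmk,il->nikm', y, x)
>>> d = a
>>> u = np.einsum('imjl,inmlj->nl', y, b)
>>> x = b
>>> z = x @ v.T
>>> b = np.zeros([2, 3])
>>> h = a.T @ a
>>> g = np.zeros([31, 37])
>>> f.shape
(13, 37, 13)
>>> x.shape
(2, 7, 5, 3, 37)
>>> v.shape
(3, 37)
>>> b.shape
(2, 3)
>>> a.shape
(7, 3)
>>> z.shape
(2, 7, 5, 3, 3)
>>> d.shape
(7, 3)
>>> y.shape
(2, 5, 37, 3)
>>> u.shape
(7, 3)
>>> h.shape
(3, 3)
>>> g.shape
(31, 37)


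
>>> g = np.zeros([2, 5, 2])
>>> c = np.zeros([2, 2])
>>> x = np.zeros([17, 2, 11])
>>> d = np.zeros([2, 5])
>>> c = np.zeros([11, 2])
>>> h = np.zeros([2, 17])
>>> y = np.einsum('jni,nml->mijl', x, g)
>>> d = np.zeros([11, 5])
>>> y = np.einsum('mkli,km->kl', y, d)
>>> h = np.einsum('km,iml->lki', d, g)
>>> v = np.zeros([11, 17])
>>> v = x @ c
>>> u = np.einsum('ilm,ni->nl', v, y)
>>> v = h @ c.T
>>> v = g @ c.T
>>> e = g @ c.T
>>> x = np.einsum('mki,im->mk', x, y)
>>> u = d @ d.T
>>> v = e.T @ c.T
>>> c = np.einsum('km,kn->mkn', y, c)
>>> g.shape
(2, 5, 2)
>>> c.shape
(17, 11, 2)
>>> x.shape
(17, 2)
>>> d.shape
(11, 5)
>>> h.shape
(2, 11, 2)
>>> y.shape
(11, 17)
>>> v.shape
(11, 5, 11)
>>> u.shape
(11, 11)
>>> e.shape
(2, 5, 11)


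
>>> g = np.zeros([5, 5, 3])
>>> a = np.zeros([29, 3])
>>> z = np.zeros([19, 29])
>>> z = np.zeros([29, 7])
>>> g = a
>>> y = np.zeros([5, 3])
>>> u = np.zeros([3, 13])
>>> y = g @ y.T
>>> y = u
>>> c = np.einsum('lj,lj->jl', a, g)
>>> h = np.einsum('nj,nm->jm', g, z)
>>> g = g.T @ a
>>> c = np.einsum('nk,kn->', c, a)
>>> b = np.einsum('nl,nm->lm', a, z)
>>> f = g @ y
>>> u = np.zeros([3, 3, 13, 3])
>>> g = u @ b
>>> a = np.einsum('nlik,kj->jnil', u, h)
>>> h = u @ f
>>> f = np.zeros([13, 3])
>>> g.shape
(3, 3, 13, 7)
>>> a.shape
(7, 3, 13, 3)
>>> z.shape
(29, 7)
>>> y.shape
(3, 13)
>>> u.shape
(3, 3, 13, 3)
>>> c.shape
()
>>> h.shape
(3, 3, 13, 13)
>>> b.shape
(3, 7)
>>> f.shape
(13, 3)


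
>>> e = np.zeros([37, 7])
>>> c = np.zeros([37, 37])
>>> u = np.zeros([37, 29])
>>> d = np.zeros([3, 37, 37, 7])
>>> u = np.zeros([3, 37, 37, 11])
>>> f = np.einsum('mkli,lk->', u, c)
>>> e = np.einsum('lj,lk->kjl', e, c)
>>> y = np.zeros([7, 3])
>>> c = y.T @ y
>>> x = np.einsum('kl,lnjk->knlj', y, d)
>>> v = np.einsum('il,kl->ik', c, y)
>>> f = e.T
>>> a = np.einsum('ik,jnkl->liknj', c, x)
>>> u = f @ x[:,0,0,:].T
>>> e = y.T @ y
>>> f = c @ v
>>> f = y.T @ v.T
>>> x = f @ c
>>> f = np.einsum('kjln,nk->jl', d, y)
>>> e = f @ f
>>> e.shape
(37, 37)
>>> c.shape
(3, 3)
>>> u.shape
(37, 7, 7)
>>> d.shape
(3, 37, 37, 7)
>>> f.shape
(37, 37)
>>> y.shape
(7, 3)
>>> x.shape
(3, 3)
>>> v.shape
(3, 7)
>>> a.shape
(37, 3, 3, 37, 7)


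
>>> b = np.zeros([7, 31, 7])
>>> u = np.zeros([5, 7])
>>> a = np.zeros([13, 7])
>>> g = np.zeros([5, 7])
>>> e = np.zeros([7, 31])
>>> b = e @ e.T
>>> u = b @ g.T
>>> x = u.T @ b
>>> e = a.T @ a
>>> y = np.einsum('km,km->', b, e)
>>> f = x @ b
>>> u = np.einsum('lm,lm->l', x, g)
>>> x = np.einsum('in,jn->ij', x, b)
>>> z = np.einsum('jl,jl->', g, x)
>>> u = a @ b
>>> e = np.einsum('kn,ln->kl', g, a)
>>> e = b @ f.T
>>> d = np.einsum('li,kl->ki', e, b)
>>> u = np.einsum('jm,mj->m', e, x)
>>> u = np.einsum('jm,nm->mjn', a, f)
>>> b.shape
(7, 7)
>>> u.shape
(7, 13, 5)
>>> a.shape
(13, 7)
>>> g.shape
(5, 7)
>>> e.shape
(7, 5)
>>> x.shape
(5, 7)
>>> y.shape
()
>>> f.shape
(5, 7)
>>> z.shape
()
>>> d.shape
(7, 5)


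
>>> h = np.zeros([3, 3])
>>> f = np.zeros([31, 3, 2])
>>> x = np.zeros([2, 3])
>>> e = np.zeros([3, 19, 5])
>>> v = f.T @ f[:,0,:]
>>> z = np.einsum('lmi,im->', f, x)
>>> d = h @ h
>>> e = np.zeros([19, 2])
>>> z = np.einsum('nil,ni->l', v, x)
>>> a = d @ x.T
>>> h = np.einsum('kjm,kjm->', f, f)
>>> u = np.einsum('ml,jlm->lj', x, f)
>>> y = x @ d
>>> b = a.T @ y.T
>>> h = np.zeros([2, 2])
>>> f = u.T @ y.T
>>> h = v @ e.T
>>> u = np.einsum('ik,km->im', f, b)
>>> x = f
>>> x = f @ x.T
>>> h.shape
(2, 3, 19)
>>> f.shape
(31, 2)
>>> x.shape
(31, 31)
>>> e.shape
(19, 2)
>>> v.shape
(2, 3, 2)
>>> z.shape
(2,)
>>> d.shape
(3, 3)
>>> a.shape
(3, 2)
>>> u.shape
(31, 2)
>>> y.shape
(2, 3)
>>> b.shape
(2, 2)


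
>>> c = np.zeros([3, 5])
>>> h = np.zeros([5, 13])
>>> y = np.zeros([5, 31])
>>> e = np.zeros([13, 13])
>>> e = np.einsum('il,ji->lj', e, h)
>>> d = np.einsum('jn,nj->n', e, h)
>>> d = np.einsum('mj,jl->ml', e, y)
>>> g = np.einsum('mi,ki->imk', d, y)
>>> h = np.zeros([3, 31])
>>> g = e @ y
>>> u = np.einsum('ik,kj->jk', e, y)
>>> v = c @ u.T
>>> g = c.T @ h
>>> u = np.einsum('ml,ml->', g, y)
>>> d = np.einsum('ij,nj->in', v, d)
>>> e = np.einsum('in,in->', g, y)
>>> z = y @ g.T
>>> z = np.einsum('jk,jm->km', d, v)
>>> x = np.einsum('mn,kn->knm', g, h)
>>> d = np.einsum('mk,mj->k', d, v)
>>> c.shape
(3, 5)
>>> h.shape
(3, 31)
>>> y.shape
(5, 31)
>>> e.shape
()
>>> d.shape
(13,)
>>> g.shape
(5, 31)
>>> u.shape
()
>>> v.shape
(3, 31)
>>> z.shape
(13, 31)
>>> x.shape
(3, 31, 5)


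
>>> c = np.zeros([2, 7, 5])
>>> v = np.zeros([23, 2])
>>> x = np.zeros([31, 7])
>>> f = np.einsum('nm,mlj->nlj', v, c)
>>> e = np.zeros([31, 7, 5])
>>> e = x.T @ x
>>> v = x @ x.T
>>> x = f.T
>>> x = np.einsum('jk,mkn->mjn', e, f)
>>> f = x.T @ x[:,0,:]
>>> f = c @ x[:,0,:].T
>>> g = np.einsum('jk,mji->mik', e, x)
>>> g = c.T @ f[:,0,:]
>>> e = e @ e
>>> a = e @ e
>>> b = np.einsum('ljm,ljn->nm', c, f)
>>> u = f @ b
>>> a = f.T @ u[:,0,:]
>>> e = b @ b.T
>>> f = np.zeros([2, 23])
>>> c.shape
(2, 7, 5)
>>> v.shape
(31, 31)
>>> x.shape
(23, 7, 5)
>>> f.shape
(2, 23)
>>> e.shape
(23, 23)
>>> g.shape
(5, 7, 23)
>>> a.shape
(23, 7, 5)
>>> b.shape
(23, 5)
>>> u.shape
(2, 7, 5)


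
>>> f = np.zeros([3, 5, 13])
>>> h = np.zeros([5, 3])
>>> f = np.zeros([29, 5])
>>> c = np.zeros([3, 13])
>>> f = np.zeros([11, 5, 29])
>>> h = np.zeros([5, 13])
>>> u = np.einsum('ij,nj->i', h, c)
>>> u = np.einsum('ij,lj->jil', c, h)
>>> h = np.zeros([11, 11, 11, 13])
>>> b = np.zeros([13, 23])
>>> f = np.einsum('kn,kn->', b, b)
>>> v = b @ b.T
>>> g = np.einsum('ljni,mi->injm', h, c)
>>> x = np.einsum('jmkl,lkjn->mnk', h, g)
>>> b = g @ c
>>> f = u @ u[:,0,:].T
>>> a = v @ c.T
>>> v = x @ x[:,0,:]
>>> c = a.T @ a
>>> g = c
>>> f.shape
(13, 3, 13)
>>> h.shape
(11, 11, 11, 13)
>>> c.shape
(3, 3)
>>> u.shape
(13, 3, 5)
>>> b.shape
(13, 11, 11, 13)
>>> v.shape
(11, 3, 11)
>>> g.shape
(3, 3)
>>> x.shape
(11, 3, 11)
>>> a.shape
(13, 3)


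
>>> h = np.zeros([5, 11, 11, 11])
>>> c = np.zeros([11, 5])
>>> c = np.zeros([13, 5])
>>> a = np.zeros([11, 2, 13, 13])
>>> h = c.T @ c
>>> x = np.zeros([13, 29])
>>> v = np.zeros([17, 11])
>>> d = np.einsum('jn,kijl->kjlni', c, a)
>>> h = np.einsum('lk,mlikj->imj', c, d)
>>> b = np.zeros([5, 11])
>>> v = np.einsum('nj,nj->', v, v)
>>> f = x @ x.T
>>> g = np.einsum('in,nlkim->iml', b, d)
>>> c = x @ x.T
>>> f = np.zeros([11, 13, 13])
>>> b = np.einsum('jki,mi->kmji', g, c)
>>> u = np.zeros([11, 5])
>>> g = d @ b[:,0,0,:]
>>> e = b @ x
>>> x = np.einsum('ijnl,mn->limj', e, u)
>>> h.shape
(13, 11, 2)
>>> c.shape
(13, 13)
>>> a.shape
(11, 2, 13, 13)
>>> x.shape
(29, 2, 11, 13)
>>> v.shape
()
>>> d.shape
(11, 13, 13, 5, 2)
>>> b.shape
(2, 13, 5, 13)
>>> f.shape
(11, 13, 13)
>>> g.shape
(11, 13, 13, 5, 13)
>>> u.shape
(11, 5)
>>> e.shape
(2, 13, 5, 29)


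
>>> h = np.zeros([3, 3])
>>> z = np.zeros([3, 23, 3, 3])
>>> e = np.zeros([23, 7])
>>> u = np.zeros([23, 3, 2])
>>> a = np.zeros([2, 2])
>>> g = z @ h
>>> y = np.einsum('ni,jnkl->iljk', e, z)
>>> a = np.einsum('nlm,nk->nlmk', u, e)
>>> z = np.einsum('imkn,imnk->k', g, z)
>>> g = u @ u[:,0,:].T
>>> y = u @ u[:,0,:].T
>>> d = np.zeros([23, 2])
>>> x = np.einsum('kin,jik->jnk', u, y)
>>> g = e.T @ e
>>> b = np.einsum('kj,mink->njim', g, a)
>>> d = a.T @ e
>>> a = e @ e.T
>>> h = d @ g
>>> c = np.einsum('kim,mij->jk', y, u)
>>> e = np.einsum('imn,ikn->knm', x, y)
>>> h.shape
(7, 2, 3, 7)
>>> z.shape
(3,)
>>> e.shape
(3, 23, 2)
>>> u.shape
(23, 3, 2)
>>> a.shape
(23, 23)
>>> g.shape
(7, 7)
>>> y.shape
(23, 3, 23)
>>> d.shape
(7, 2, 3, 7)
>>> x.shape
(23, 2, 23)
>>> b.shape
(2, 7, 3, 23)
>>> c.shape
(2, 23)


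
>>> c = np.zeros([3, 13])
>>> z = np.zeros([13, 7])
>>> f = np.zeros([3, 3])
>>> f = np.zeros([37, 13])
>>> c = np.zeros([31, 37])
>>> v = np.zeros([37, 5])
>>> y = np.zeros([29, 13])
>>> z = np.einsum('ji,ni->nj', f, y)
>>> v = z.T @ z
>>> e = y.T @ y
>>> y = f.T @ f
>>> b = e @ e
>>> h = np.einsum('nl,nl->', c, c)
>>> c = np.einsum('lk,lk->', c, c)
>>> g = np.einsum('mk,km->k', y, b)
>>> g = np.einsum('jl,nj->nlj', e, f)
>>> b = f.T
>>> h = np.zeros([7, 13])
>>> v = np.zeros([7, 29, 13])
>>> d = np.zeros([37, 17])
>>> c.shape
()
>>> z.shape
(29, 37)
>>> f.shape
(37, 13)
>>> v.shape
(7, 29, 13)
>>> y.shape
(13, 13)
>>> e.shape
(13, 13)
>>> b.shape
(13, 37)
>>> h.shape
(7, 13)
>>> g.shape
(37, 13, 13)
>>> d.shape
(37, 17)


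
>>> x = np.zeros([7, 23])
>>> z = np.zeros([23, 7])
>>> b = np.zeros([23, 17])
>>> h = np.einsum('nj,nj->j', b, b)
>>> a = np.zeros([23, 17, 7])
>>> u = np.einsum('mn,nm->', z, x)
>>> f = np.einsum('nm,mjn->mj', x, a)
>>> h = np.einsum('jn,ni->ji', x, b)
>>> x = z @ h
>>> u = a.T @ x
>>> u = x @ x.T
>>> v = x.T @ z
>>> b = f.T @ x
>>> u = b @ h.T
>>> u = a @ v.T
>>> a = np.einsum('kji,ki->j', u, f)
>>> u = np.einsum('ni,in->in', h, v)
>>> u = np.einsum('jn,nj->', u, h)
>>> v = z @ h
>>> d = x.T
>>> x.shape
(23, 17)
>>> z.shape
(23, 7)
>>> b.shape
(17, 17)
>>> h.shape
(7, 17)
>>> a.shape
(17,)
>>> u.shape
()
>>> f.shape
(23, 17)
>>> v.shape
(23, 17)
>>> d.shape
(17, 23)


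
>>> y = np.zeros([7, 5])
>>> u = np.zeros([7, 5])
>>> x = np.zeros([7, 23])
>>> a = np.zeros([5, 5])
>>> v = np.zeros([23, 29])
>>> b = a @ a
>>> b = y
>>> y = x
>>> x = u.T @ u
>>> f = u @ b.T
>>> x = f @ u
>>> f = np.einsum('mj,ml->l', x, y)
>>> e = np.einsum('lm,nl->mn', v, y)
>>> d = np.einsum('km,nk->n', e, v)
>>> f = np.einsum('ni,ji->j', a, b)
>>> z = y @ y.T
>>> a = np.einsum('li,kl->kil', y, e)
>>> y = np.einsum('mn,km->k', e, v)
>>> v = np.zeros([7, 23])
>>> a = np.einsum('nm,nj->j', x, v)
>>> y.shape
(23,)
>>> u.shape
(7, 5)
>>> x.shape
(7, 5)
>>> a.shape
(23,)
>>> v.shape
(7, 23)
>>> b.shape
(7, 5)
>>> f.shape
(7,)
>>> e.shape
(29, 7)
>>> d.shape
(23,)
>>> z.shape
(7, 7)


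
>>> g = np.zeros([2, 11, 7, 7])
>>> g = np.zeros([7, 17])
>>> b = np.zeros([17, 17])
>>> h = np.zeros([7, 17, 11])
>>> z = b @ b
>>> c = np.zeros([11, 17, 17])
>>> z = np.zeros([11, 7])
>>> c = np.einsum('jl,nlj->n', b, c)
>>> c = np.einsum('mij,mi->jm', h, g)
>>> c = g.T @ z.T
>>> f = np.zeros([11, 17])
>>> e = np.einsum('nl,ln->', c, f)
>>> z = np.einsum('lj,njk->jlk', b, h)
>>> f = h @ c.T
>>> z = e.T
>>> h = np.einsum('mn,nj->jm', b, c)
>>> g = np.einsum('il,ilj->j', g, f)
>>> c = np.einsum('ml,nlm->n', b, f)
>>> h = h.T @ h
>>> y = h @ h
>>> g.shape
(17,)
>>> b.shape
(17, 17)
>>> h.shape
(17, 17)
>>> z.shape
()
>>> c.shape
(7,)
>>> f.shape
(7, 17, 17)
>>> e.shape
()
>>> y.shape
(17, 17)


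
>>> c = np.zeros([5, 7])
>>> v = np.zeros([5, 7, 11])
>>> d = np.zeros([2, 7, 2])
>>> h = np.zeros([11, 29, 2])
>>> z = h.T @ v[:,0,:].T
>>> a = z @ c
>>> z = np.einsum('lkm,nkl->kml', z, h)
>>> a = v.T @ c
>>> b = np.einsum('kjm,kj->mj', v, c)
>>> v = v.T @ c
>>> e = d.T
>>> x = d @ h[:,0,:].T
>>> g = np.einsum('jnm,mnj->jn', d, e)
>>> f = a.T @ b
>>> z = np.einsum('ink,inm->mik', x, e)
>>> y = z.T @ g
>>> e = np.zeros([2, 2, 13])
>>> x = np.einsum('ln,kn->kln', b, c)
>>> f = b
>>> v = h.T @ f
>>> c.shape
(5, 7)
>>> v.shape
(2, 29, 7)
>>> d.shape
(2, 7, 2)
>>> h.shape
(11, 29, 2)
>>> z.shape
(2, 2, 11)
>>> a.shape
(11, 7, 7)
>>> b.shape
(11, 7)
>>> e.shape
(2, 2, 13)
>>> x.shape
(5, 11, 7)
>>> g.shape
(2, 7)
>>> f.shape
(11, 7)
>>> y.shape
(11, 2, 7)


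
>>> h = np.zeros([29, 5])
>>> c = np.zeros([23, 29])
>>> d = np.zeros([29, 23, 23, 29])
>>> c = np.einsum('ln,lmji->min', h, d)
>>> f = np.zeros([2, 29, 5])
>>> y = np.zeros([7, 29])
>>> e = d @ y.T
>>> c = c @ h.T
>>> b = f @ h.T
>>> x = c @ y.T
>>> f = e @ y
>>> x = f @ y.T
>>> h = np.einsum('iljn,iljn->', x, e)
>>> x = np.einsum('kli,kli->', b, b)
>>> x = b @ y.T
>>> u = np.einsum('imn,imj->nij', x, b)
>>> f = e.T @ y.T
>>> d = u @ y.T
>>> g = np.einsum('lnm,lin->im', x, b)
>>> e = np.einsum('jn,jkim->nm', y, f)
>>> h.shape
()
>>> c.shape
(23, 29, 29)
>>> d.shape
(7, 2, 7)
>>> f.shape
(7, 23, 23, 7)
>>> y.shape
(7, 29)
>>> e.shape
(29, 7)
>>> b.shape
(2, 29, 29)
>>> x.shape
(2, 29, 7)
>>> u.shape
(7, 2, 29)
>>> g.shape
(29, 7)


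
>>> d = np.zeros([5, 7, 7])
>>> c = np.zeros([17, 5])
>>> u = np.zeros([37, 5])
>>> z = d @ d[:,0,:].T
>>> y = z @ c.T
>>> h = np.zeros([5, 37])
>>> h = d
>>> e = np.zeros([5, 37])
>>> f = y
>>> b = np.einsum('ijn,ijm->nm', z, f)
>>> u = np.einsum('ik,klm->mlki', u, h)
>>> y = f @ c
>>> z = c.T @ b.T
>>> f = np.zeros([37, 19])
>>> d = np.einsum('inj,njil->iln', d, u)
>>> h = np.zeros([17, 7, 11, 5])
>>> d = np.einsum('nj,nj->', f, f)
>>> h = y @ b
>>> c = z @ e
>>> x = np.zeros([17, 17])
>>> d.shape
()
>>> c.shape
(5, 37)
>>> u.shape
(7, 7, 5, 37)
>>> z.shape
(5, 5)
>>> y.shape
(5, 7, 5)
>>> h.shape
(5, 7, 17)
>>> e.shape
(5, 37)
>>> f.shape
(37, 19)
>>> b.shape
(5, 17)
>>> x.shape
(17, 17)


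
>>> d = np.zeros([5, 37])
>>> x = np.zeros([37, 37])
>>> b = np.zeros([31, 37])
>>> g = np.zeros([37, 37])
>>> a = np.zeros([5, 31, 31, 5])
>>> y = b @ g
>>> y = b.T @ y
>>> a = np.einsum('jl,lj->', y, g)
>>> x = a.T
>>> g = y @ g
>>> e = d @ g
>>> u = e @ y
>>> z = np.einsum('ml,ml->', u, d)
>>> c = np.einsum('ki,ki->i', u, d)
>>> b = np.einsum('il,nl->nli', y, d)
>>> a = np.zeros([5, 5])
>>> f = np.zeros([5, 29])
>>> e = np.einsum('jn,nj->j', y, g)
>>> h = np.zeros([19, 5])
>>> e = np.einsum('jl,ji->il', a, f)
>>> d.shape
(5, 37)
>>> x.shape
()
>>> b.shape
(5, 37, 37)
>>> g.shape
(37, 37)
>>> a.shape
(5, 5)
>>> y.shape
(37, 37)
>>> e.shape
(29, 5)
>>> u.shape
(5, 37)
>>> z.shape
()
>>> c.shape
(37,)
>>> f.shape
(5, 29)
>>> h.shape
(19, 5)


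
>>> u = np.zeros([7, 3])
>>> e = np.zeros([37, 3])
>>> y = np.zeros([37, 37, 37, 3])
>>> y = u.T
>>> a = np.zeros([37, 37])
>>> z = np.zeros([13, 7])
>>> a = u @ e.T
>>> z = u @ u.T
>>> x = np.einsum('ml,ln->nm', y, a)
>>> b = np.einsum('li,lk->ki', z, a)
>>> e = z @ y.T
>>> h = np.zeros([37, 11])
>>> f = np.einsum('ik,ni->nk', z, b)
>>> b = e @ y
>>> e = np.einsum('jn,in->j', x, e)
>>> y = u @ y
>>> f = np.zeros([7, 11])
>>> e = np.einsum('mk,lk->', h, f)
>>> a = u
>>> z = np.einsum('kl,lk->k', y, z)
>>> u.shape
(7, 3)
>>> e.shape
()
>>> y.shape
(7, 7)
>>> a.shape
(7, 3)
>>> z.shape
(7,)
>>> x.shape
(37, 3)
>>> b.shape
(7, 7)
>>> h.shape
(37, 11)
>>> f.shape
(7, 11)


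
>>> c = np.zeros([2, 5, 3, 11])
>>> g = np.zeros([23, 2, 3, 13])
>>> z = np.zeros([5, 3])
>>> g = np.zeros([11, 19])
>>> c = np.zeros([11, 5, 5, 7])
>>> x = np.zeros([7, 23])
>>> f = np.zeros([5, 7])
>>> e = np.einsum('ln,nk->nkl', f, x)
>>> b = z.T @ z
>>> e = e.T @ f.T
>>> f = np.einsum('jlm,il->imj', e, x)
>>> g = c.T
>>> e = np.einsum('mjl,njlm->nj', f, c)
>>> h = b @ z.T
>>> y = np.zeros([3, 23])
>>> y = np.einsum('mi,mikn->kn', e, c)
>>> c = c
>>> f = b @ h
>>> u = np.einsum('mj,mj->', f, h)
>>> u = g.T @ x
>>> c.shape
(11, 5, 5, 7)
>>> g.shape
(7, 5, 5, 11)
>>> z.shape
(5, 3)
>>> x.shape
(7, 23)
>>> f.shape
(3, 5)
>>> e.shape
(11, 5)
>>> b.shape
(3, 3)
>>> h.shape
(3, 5)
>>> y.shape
(5, 7)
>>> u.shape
(11, 5, 5, 23)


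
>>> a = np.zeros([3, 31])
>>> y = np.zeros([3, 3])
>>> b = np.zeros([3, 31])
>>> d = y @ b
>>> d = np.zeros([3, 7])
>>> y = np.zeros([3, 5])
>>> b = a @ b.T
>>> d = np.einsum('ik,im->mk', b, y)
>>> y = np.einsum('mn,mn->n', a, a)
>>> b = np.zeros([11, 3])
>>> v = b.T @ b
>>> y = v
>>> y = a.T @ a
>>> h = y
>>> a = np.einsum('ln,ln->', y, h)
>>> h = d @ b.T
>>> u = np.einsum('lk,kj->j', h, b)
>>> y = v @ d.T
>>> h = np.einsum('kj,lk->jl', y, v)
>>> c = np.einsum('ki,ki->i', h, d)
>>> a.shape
()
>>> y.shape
(3, 5)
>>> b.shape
(11, 3)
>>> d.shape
(5, 3)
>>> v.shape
(3, 3)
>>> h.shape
(5, 3)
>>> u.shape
(3,)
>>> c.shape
(3,)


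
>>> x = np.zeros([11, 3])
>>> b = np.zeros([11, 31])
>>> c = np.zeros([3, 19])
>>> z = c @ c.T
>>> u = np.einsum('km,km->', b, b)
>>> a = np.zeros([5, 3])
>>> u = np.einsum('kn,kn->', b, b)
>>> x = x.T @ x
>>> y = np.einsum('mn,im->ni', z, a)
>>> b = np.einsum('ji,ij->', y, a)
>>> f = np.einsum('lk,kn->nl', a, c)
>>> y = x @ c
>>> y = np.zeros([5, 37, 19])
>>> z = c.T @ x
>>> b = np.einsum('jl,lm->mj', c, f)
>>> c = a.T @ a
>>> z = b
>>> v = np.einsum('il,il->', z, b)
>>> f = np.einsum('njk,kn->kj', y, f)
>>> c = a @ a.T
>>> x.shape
(3, 3)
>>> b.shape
(5, 3)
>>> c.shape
(5, 5)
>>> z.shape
(5, 3)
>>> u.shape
()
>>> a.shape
(5, 3)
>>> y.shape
(5, 37, 19)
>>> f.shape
(19, 37)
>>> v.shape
()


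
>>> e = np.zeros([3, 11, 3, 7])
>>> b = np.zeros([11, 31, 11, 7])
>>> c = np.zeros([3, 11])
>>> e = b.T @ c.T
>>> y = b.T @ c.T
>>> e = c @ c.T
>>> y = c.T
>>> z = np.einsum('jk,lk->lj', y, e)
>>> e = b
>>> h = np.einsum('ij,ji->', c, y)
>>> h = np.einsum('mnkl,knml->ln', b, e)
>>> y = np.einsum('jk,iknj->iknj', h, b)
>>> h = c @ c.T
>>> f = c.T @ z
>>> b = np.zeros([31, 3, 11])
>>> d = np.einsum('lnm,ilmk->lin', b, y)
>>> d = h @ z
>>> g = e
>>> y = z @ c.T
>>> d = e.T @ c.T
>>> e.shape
(11, 31, 11, 7)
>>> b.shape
(31, 3, 11)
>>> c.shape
(3, 11)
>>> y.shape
(3, 3)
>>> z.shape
(3, 11)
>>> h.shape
(3, 3)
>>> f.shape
(11, 11)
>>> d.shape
(7, 11, 31, 3)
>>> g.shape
(11, 31, 11, 7)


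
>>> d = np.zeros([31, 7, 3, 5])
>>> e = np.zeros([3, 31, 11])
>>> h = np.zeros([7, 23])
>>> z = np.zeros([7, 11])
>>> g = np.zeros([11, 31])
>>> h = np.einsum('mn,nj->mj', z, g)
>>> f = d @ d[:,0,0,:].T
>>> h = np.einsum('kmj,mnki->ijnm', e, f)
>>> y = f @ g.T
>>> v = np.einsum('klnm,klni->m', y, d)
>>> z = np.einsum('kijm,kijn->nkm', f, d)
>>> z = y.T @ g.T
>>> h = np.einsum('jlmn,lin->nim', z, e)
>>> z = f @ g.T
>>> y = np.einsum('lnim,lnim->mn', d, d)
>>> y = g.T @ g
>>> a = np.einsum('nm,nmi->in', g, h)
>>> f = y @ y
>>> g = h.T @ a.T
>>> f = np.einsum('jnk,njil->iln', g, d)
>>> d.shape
(31, 7, 3, 5)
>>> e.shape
(3, 31, 11)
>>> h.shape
(11, 31, 7)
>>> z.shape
(31, 7, 3, 11)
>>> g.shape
(7, 31, 7)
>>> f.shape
(3, 5, 31)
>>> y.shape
(31, 31)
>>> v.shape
(11,)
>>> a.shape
(7, 11)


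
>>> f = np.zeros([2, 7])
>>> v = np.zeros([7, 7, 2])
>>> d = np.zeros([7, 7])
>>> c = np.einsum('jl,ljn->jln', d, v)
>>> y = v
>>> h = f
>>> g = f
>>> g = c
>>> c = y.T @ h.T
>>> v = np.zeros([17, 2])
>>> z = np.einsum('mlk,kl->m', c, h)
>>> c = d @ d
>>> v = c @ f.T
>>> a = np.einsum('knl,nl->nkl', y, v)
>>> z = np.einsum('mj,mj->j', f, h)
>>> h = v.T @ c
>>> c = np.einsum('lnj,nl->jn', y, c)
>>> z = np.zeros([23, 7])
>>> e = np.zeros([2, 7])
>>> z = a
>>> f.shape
(2, 7)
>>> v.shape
(7, 2)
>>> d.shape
(7, 7)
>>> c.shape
(2, 7)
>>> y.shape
(7, 7, 2)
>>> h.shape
(2, 7)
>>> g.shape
(7, 7, 2)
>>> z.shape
(7, 7, 2)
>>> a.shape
(7, 7, 2)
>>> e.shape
(2, 7)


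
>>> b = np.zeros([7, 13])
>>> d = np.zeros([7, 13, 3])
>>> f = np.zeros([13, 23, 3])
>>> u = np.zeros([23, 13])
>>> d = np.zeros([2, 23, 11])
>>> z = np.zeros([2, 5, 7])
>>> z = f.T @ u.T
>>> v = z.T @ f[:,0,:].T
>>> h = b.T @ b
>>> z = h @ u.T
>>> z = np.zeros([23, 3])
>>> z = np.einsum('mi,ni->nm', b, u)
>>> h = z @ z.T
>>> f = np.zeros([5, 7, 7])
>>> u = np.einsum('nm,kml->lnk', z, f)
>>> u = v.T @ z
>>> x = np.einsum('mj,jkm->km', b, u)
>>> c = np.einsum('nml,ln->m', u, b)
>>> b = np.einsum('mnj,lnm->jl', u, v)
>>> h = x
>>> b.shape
(7, 23)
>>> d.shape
(2, 23, 11)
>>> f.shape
(5, 7, 7)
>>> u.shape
(13, 23, 7)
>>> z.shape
(23, 7)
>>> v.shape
(23, 23, 13)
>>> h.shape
(23, 7)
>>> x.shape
(23, 7)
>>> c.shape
(23,)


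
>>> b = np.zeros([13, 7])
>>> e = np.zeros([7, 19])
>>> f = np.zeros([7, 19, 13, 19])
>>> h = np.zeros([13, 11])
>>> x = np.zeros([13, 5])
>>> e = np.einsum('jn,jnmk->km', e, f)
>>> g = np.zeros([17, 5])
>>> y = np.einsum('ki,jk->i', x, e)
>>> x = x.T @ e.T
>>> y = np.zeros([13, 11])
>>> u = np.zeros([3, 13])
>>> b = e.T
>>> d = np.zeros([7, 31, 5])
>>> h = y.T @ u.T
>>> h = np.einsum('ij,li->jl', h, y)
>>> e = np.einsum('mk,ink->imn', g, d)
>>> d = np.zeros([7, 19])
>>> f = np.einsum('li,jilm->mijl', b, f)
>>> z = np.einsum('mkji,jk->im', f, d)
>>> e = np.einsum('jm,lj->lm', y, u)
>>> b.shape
(13, 19)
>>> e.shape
(3, 11)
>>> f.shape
(19, 19, 7, 13)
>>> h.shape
(3, 13)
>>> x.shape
(5, 19)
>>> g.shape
(17, 5)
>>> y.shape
(13, 11)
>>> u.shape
(3, 13)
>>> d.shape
(7, 19)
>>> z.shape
(13, 19)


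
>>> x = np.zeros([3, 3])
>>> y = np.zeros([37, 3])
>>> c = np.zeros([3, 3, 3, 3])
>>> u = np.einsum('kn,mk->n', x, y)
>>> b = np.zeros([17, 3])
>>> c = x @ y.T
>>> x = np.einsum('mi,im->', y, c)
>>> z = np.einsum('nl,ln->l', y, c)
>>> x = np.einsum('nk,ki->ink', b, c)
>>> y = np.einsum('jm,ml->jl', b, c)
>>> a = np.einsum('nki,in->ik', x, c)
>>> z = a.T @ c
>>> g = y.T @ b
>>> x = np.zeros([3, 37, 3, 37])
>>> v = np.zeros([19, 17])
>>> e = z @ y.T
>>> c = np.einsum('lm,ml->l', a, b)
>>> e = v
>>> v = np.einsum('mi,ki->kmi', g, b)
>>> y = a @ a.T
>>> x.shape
(3, 37, 3, 37)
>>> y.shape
(3, 3)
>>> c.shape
(3,)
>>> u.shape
(3,)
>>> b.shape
(17, 3)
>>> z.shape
(17, 37)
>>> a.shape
(3, 17)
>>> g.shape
(37, 3)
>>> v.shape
(17, 37, 3)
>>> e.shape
(19, 17)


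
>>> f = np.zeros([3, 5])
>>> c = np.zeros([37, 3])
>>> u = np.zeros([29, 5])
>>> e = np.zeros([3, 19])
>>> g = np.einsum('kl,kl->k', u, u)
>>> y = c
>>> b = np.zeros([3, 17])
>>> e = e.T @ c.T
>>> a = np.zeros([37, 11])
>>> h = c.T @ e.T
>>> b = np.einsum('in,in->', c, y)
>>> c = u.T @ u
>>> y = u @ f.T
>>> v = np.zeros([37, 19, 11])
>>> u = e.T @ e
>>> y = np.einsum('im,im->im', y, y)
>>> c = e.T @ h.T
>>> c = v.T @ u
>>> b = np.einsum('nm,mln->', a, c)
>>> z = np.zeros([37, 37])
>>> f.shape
(3, 5)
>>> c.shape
(11, 19, 37)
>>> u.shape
(37, 37)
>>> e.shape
(19, 37)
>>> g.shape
(29,)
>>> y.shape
(29, 3)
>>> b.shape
()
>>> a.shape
(37, 11)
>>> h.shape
(3, 19)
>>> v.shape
(37, 19, 11)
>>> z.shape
(37, 37)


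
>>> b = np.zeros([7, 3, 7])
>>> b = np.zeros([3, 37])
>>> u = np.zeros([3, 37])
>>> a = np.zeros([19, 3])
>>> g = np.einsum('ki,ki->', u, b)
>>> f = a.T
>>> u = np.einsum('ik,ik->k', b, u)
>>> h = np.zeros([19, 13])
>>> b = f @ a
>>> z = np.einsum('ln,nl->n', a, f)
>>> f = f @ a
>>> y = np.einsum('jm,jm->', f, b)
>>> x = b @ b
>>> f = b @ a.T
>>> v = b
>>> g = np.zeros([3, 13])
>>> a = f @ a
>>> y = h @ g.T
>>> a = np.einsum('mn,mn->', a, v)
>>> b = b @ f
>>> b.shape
(3, 19)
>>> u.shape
(37,)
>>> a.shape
()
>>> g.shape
(3, 13)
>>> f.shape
(3, 19)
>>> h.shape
(19, 13)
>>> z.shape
(3,)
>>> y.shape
(19, 3)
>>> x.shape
(3, 3)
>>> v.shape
(3, 3)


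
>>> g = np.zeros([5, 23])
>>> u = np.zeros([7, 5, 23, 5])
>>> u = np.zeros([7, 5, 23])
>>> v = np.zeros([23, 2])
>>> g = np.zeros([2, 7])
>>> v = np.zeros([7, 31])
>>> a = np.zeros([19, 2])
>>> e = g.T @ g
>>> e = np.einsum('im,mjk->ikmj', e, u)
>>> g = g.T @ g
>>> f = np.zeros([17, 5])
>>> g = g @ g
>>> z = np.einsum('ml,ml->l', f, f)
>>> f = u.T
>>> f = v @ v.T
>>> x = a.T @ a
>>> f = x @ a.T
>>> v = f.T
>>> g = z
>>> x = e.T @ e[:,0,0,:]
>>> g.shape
(5,)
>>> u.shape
(7, 5, 23)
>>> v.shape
(19, 2)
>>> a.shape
(19, 2)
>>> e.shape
(7, 23, 7, 5)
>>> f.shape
(2, 19)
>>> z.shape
(5,)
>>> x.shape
(5, 7, 23, 5)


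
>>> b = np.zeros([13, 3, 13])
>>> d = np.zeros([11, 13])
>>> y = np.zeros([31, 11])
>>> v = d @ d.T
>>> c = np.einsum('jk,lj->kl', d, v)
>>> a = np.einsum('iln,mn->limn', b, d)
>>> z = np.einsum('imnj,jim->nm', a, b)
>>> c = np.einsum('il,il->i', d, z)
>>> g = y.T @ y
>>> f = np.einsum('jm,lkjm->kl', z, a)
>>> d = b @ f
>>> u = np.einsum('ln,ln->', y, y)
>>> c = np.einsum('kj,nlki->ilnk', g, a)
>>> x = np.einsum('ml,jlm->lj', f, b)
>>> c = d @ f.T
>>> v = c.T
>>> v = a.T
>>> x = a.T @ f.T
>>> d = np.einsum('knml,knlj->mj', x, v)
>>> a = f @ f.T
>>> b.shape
(13, 3, 13)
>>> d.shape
(13, 3)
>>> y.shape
(31, 11)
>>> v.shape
(13, 11, 13, 3)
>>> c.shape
(13, 3, 13)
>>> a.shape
(13, 13)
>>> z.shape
(11, 13)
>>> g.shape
(11, 11)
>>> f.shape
(13, 3)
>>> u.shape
()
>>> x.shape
(13, 11, 13, 13)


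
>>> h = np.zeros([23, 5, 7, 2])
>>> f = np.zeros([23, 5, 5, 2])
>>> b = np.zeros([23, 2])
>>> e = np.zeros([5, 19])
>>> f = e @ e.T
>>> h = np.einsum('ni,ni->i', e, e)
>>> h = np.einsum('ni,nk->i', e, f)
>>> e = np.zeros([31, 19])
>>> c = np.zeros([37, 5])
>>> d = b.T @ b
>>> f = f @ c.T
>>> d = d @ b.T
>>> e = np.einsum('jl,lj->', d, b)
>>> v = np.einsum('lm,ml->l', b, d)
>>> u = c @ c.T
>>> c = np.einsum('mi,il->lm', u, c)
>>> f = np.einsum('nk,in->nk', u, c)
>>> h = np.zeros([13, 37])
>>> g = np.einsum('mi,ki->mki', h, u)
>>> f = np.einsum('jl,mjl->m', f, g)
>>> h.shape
(13, 37)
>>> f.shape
(13,)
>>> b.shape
(23, 2)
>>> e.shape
()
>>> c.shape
(5, 37)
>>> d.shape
(2, 23)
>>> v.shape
(23,)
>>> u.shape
(37, 37)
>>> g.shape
(13, 37, 37)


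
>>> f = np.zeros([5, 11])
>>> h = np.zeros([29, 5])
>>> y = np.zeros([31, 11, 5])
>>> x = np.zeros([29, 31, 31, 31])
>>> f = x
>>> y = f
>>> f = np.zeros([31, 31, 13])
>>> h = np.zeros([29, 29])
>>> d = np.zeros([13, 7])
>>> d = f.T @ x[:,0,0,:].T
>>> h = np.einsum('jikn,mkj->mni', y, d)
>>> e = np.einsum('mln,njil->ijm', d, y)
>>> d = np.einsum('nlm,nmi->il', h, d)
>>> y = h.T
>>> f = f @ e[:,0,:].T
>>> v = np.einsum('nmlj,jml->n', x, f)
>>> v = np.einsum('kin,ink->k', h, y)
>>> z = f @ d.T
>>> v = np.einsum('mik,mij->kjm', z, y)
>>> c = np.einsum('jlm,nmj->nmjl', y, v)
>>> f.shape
(31, 31, 31)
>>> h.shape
(13, 31, 31)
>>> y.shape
(31, 31, 13)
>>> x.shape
(29, 31, 31, 31)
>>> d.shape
(29, 31)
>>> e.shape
(31, 31, 13)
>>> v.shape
(29, 13, 31)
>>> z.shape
(31, 31, 29)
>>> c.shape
(29, 13, 31, 31)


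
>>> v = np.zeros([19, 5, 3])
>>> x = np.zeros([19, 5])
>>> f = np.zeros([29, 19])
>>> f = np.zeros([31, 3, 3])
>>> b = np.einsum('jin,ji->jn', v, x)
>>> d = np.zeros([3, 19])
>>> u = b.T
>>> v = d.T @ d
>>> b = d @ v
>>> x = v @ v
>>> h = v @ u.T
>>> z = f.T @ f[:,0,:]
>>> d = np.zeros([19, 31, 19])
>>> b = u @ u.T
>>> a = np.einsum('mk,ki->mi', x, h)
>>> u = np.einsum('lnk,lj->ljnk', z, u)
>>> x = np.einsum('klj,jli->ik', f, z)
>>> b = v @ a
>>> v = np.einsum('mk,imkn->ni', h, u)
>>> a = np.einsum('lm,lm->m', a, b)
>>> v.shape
(3, 3)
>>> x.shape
(3, 31)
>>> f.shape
(31, 3, 3)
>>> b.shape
(19, 3)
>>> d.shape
(19, 31, 19)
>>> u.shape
(3, 19, 3, 3)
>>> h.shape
(19, 3)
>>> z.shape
(3, 3, 3)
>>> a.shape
(3,)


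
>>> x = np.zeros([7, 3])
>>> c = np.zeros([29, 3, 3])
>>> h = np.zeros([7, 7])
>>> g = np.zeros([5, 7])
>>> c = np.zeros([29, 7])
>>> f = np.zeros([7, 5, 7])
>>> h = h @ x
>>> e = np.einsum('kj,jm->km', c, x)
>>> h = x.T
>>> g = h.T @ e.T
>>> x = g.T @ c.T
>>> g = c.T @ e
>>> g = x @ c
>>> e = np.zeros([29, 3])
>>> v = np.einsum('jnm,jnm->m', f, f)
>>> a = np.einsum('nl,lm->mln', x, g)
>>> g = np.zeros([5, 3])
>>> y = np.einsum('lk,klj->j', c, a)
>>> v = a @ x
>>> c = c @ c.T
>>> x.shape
(29, 29)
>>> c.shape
(29, 29)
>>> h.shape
(3, 7)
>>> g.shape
(5, 3)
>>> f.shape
(7, 5, 7)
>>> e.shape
(29, 3)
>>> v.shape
(7, 29, 29)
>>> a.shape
(7, 29, 29)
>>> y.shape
(29,)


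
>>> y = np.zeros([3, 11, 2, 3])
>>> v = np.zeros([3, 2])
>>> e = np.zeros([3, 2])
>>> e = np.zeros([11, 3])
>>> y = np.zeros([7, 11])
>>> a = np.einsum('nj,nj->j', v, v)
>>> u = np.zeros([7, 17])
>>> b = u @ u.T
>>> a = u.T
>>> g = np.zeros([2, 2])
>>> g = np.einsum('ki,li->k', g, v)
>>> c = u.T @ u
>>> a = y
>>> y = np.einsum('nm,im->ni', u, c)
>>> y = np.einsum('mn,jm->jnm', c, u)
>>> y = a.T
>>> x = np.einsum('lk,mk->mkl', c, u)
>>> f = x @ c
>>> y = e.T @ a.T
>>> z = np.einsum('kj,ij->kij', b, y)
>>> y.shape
(3, 7)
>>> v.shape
(3, 2)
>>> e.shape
(11, 3)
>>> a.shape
(7, 11)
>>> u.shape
(7, 17)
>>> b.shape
(7, 7)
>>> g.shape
(2,)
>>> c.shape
(17, 17)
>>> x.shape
(7, 17, 17)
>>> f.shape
(7, 17, 17)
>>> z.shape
(7, 3, 7)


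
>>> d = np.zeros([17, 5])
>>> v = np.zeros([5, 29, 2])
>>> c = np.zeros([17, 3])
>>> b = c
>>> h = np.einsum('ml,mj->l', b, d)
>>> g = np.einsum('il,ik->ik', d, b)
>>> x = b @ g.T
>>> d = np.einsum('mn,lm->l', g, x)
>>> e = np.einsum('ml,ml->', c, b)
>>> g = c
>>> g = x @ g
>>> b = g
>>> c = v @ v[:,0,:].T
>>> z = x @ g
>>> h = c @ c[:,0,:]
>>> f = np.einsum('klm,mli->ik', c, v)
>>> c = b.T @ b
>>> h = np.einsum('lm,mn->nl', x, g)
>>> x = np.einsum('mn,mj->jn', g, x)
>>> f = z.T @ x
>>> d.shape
(17,)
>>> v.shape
(5, 29, 2)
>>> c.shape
(3, 3)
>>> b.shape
(17, 3)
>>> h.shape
(3, 17)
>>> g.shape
(17, 3)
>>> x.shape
(17, 3)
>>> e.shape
()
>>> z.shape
(17, 3)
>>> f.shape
(3, 3)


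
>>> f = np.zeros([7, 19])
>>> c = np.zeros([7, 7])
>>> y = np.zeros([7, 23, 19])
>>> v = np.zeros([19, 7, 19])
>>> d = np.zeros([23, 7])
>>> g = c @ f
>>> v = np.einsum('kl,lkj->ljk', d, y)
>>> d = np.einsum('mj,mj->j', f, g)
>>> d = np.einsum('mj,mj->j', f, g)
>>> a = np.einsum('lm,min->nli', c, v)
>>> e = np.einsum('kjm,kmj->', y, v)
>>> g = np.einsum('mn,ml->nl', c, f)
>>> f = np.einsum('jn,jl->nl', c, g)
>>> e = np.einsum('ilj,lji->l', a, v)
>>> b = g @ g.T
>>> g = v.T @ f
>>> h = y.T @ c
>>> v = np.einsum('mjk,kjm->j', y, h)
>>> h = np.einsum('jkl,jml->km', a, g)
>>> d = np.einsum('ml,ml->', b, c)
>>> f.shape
(7, 19)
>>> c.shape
(7, 7)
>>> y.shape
(7, 23, 19)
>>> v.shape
(23,)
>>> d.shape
()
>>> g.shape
(23, 19, 19)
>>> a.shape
(23, 7, 19)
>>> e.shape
(7,)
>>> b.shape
(7, 7)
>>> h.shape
(7, 19)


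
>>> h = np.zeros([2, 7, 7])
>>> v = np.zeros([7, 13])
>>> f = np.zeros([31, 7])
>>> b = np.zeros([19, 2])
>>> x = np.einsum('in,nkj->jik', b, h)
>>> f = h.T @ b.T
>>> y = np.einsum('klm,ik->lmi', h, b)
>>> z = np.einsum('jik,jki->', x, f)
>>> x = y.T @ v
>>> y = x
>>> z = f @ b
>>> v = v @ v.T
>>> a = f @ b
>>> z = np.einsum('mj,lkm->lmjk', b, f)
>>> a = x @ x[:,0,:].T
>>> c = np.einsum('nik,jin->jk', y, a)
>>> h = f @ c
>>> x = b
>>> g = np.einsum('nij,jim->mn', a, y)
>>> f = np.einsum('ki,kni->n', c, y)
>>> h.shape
(7, 7, 13)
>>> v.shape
(7, 7)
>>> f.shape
(7,)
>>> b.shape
(19, 2)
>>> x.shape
(19, 2)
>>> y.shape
(19, 7, 13)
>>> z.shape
(7, 19, 2, 7)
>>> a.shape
(19, 7, 19)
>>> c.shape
(19, 13)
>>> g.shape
(13, 19)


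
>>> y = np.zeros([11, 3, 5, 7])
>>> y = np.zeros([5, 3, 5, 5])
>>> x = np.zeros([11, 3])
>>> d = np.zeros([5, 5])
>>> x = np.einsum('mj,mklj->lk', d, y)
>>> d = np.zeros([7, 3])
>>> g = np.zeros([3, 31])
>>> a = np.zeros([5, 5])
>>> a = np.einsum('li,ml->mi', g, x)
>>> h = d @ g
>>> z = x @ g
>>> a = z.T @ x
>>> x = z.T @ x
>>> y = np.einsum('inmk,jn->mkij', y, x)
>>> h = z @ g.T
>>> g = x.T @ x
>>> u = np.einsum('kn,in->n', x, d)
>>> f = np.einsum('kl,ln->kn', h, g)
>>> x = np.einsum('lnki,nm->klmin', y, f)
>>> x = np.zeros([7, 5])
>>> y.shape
(5, 5, 5, 31)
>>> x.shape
(7, 5)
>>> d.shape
(7, 3)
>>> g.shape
(3, 3)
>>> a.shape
(31, 3)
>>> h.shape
(5, 3)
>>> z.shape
(5, 31)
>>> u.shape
(3,)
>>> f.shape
(5, 3)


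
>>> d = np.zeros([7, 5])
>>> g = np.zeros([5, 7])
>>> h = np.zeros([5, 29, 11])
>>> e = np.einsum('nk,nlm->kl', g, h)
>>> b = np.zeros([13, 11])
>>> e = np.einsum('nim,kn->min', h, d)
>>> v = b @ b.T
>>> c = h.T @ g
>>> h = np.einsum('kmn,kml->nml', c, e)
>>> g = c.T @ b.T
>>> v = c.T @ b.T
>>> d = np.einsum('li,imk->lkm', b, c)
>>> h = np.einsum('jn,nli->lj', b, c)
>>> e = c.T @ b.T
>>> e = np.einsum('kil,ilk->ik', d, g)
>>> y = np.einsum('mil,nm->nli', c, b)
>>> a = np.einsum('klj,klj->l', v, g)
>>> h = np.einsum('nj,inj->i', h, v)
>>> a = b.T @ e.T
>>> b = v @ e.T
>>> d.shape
(13, 7, 29)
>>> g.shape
(7, 29, 13)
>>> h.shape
(7,)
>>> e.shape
(7, 13)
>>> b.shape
(7, 29, 7)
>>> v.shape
(7, 29, 13)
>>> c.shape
(11, 29, 7)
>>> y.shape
(13, 7, 29)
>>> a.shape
(11, 7)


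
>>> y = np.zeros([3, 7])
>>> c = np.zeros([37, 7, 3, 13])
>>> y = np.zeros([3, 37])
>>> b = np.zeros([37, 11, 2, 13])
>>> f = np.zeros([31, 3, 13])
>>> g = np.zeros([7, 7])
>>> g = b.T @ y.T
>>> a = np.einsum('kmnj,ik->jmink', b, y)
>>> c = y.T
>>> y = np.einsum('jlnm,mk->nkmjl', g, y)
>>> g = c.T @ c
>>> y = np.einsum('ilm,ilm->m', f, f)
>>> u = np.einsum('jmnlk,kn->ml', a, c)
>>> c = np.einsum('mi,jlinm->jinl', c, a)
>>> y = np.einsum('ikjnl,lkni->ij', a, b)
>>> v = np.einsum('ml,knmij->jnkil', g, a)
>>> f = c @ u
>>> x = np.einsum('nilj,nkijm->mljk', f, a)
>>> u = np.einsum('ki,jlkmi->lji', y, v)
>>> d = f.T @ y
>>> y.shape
(13, 3)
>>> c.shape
(13, 3, 2, 11)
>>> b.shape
(37, 11, 2, 13)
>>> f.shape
(13, 3, 2, 2)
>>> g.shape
(3, 3)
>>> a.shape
(13, 11, 3, 2, 37)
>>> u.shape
(11, 37, 3)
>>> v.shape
(37, 11, 13, 2, 3)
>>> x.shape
(37, 2, 2, 11)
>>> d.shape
(2, 2, 3, 3)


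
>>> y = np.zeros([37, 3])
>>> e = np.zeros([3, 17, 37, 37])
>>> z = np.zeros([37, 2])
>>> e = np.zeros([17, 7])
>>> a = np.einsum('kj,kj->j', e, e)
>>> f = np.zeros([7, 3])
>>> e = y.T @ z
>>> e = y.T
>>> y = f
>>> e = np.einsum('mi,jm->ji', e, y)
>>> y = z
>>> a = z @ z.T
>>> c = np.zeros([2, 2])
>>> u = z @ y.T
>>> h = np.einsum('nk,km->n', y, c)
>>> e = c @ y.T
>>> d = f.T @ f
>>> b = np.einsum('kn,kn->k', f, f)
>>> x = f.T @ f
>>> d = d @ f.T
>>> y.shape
(37, 2)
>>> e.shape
(2, 37)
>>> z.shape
(37, 2)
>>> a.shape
(37, 37)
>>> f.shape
(7, 3)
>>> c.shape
(2, 2)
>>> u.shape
(37, 37)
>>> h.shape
(37,)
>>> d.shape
(3, 7)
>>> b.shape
(7,)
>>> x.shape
(3, 3)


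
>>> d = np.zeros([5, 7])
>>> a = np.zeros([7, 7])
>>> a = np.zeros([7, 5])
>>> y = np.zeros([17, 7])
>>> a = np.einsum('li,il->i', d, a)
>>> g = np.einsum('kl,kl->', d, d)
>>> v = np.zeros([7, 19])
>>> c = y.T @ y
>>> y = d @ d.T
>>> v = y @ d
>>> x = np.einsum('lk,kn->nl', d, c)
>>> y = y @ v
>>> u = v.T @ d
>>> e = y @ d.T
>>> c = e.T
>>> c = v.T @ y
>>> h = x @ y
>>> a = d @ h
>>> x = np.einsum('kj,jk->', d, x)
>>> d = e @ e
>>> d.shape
(5, 5)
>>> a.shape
(5, 7)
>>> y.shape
(5, 7)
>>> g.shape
()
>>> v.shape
(5, 7)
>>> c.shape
(7, 7)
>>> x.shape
()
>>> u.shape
(7, 7)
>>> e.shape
(5, 5)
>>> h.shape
(7, 7)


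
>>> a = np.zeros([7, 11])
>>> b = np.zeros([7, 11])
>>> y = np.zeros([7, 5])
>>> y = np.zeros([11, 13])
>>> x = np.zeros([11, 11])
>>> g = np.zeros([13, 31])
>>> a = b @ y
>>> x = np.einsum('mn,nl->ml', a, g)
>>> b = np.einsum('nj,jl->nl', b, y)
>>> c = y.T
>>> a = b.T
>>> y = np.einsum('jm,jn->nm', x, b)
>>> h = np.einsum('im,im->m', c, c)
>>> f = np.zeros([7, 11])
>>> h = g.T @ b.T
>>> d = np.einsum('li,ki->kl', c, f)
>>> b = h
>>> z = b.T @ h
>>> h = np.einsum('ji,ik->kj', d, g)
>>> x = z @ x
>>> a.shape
(13, 7)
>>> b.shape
(31, 7)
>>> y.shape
(13, 31)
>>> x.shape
(7, 31)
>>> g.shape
(13, 31)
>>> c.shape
(13, 11)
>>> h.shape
(31, 7)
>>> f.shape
(7, 11)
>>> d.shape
(7, 13)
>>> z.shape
(7, 7)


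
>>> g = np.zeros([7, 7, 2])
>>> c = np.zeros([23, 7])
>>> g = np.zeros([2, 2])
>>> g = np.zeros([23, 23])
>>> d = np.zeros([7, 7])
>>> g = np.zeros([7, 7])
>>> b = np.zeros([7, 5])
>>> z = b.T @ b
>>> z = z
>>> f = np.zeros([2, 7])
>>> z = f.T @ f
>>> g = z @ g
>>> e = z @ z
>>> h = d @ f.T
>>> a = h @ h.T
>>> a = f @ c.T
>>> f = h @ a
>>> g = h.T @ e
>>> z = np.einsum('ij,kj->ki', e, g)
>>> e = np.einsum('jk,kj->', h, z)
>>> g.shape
(2, 7)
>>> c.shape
(23, 7)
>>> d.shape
(7, 7)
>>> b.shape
(7, 5)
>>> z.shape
(2, 7)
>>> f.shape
(7, 23)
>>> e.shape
()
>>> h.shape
(7, 2)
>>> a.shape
(2, 23)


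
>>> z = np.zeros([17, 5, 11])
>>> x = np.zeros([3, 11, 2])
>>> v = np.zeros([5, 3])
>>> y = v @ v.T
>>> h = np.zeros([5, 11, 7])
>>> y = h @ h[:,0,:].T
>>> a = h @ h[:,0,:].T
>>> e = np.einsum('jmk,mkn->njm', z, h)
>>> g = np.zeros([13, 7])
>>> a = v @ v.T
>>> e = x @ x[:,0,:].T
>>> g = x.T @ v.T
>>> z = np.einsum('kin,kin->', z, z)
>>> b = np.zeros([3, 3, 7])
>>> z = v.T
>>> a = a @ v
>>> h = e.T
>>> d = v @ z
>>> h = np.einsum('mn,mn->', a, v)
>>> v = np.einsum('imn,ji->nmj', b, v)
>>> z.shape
(3, 5)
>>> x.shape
(3, 11, 2)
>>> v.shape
(7, 3, 5)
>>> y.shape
(5, 11, 5)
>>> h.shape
()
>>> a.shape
(5, 3)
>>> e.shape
(3, 11, 3)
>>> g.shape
(2, 11, 5)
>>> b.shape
(3, 3, 7)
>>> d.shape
(5, 5)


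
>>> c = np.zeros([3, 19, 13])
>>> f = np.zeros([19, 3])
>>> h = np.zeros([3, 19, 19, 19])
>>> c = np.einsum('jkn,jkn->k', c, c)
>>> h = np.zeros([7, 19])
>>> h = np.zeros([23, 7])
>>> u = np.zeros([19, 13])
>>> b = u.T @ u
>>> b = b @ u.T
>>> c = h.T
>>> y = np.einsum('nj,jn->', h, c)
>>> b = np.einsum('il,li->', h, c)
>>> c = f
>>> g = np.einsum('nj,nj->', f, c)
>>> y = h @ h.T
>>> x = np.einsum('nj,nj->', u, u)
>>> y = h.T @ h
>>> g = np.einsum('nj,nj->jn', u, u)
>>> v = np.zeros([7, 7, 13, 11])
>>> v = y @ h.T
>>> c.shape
(19, 3)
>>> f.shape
(19, 3)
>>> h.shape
(23, 7)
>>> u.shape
(19, 13)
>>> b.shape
()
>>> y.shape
(7, 7)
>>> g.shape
(13, 19)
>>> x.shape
()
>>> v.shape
(7, 23)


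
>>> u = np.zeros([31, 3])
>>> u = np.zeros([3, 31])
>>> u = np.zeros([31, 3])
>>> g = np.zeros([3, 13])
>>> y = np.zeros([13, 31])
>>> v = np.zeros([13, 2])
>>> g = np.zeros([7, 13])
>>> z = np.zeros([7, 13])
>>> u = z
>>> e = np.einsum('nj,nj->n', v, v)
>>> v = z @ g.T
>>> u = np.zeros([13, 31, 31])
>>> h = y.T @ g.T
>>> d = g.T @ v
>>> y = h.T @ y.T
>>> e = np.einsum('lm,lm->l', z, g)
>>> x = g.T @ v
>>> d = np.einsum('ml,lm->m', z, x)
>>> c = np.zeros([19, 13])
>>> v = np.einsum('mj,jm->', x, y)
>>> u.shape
(13, 31, 31)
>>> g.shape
(7, 13)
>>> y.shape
(7, 13)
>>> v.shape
()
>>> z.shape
(7, 13)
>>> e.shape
(7,)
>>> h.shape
(31, 7)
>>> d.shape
(7,)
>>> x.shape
(13, 7)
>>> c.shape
(19, 13)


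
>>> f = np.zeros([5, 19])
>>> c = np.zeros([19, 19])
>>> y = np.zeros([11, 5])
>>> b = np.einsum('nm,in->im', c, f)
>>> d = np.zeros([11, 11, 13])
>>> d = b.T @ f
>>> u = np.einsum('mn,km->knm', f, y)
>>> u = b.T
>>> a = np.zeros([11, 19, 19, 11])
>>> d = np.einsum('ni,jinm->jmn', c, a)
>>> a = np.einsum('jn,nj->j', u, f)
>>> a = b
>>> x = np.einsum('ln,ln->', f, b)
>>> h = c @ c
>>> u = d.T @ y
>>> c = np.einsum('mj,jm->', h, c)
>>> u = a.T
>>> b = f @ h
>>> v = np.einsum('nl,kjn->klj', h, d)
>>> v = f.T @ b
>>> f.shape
(5, 19)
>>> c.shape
()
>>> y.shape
(11, 5)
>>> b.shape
(5, 19)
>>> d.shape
(11, 11, 19)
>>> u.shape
(19, 5)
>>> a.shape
(5, 19)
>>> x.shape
()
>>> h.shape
(19, 19)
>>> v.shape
(19, 19)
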